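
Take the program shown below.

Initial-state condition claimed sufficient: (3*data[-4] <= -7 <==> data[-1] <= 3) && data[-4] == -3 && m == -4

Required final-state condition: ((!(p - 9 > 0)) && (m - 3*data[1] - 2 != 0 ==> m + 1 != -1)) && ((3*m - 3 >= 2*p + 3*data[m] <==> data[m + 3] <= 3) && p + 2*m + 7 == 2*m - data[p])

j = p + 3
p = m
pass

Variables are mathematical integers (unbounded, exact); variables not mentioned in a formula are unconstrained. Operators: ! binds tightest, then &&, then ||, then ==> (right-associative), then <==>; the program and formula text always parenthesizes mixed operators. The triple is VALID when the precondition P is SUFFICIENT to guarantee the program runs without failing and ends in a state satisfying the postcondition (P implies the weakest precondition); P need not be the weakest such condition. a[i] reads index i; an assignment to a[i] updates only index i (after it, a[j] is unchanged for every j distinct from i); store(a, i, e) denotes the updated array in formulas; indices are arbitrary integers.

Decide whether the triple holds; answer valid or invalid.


Working backward. After the program, the postcondition ((!(p - 9 > 0)) && (m - 3*data[1] - 2 != 0 ==> m + 1 != -1)) && ((3*m - 3 >= 2*p + 3*data[m] <==> data[m + 3] <= 3) && p + 2*m + 7 == 2*m - data[p]) must hold; in canonical form it is (!(p > 9)) && (m != 3*data[1] + 2 ==> m != -2) && (3*m >= 3*data[m] + 2*p + 3 <==> data[m + 3] <= 3) && data[p] + p == -7.
Before skip: (!(p > 9)) && (m != 3*data[1] + 2 ==> m != -2) && (3*m >= 3*data[m] + 2*p + 3 <==> data[m + 3] <= 3) && data[p] + p == -7
Before p := m: (!(m > 9)) && (m != 3*data[1] + 2 ==> m != -2) && (m >= 3*data[m] + 3 <==> data[m + 3] <= 3) && data[m] + m == -7
Before j := p + 3: (!(m > 9)) && (m != 3*data[1] + 2 ==> m != -2) && (m >= 3*data[m] + 3 <==> data[m + 3] <= 3) && data[m] + m == -7
The weakest precondition is (!(m > 9)) && (m != 3*data[1] + 2 ==> m != -2) && (m >= 3*data[m] + 3 <==> data[m + 3] <= 3) && data[m] + m == -7.
Check whether (3*data[-4] <= -7 <==> data[-1] <= 3) && data[-4] == -3 && m == -4 implies it.
Every state satisfying the precondition satisfies the weakest precondition: the implication holds.
Answer: valid


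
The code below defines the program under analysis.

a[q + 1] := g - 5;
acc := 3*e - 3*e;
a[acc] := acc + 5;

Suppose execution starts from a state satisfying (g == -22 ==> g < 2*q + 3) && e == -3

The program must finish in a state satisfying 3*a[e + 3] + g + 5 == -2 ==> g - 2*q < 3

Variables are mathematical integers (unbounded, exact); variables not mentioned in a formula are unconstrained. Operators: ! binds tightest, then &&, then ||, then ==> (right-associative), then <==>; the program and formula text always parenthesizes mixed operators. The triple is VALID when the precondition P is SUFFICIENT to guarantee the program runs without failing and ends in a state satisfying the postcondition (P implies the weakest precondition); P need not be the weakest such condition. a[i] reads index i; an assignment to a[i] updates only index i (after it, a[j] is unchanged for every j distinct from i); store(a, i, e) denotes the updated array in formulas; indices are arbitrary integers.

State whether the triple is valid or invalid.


Working backward. After the program, the postcondition 3*a[e + 3] + g + 5 == -2 ==> g - 2*q < 3 must hold; in canonical form it is 3*a[e + 3] + g == -7 ==> g < 2*q + 3.
Before a[acc] := acc + 5: 3*store(a, acc, acc + 5)[e + 3] + g == -7 ==> g < 2*q + 3
Before acc := 3*e - 3*e: 3*store(a, 0, 5)[e + 3] + g == -7 ==> g < 2*q + 3
Before a[q + 1] := g - 5: 3*store(store(a, q + 1, g - 5), 0, 5)[e + 3] + g == -7 ==> g < 2*q + 3
The weakest precondition is 3*store(store(a, q + 1, g - 5), 0, 5)[e + 3] + g == -7 ==> g < 2*q + 3.
Check whether (g == -22 ==> g < 2*q + 3) && e == -3 implies it.
Every state satisfying the precondition satisfies the weakest precondition: the implication holds.
Answer: valid


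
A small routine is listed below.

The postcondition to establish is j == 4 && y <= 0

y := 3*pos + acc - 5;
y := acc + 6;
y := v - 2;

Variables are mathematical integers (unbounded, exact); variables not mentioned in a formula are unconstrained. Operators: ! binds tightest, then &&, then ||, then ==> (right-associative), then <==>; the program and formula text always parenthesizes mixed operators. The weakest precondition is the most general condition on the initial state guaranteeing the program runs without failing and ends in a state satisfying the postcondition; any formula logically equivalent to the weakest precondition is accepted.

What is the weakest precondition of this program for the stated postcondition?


Working backward. After the program, j == 4 && y <= 0 must hold.
Before y := v - 2: j == 4 && v <= 2
Before y := acc + 6: j == 4 && v <= 2
Before y := 3*pos + acc - 5: j == 4 && v <= 2
Answer: WP = j == 4 && v <= 2


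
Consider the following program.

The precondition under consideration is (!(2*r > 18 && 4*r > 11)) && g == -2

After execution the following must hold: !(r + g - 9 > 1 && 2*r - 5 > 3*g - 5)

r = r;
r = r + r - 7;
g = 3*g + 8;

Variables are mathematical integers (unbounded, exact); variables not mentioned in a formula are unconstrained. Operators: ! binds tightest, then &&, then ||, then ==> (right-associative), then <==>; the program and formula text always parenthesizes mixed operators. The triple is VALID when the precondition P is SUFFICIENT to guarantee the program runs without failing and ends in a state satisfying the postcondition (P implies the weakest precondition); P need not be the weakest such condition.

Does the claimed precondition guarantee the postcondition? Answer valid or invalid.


Working backward. After the program, the postcondition !(r + g - 9 > 1 && 2*r - 5 > 3*g - 5) must hold; in canonical form it is !(g + r > 10 && 2*r > 3*g).
Before g := 3*g + 8: !(3*g + r > 2 && 2*r > 9*g + 24)
Before r := r + r - 7: !(3*g + 2*r > 9 && 4*r > 9*g + 38)
Before r := r: !(3*g + 2*r > 9 && 4*r > 9*g + 38)
The weakest precondition is !(3*g + 2*r > 9 && 4*r > 9*g + 38).
Check whether (!(2*r > 18 && 4*r > 11)) && g == -2 implies it.
Countermodel: at the initial state g = -2, r = 8, the precondition holds but the weakest precondition fails.
Answer: invalid


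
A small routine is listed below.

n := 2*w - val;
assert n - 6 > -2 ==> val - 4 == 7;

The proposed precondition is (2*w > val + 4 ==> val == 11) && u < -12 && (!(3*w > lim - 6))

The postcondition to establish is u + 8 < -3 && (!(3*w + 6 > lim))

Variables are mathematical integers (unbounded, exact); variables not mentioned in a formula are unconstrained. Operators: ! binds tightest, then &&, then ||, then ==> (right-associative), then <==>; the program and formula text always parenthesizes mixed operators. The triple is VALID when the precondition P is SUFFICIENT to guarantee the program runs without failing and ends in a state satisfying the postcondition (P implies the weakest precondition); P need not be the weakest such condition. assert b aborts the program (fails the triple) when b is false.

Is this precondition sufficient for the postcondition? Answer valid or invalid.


Working backward. After the program, the postcondition u + 8 < -3 && (!(3*w + 6 > lim)) must hold; in canonical form it is u < -11 && (!(3*w > lim - 6)).
Before assert n - 6 > -2 ==> val - 4 == 7: (n > 4 ==> val == 11) && u < -11 && (!(3*w > lim - 6))
Before n := 2*w - val: (2*w > val + 4 ==> val == 11) && u < -11 && (!(3*w > lim - 6))
The weakest precondition is (2*w > val + 4 ==> val == 11) && u < -11 && (!(3*w > lim - 6)).
Check whether (2*w > val + 4 ==> val == 11) && u < -12 && (!(3*w > lim - 6)) implies it.
Every state satisfying the precondition satisfies the weakest precondition: the implication holds.
Answer: valid


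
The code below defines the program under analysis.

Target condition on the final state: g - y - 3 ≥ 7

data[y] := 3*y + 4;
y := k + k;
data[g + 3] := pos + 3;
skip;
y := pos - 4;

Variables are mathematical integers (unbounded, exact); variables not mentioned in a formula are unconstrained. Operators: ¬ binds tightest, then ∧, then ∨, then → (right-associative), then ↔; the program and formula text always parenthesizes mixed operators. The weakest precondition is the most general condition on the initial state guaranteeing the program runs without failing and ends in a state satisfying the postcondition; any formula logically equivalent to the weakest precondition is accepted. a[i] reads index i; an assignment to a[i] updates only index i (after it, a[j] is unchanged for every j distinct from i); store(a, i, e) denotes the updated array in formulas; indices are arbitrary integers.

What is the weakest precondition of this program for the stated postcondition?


Working backward. After the program, the postcondition g - y - 3 ≥ 7 must hold; in canonical form it is g ≥ y + 10.
Before y := pos - 4: g ≥ pos + 6
Before skip: g ≥ pos + 6
Before data[g + 3] := pos + 3: g ≥ pos + 6
Before y := k + k: g ≥ pos + 6
Before data[y] := 3*y + 4: g ≥ pos + 6
Answer: WP = g ≥ pos + 6


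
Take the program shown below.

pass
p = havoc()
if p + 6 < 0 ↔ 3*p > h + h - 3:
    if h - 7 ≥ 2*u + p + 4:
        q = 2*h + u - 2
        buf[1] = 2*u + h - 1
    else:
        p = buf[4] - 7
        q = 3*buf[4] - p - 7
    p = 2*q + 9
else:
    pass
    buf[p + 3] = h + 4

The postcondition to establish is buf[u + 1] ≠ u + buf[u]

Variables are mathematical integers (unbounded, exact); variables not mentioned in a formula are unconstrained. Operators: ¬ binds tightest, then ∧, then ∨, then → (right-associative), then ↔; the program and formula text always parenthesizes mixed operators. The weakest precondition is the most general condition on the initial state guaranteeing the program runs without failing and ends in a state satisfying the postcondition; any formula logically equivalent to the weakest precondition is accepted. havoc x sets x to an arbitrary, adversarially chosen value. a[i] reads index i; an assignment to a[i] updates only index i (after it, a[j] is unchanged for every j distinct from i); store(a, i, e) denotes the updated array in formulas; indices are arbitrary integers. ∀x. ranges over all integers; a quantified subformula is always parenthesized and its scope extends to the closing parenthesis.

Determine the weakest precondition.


Working backward. After the program, the postcondition buf[u + 1] ≠ u + buf[u] must hold; in canonical form it is buf[u + 1] ≠ buf[u] + u.
Then branch requires (h ≥ p + 2*u + 11 → store(buf, 1, h + 2*u - 1)[u + 1] ≠ store(buf, 1, h + 2*u - 1)[u] + u) ∧ ((¬(h ≥ p + 2*u + 11)) → buf[u + 1] ≠ buf[u] + u); else branch requires store(buf, p + 3, h + 4)[u + 1] ≠ store(buf, p + 3, h + 4)[u] + u.
Before the if: ((p < -6 ↔ 3*p > 2*h - 3) → ((h ≥ p + 2*u + 11 → store(buf, 1, h + 2*u - 1)[u + 1] ≠ store(buf, 1, h + 2*u - 1)[u] + u) ∧ ((¬(h ≥ p + 2*u + 11)) → buf[u + 1] ≠ buf[u] + u))) ∧ ((¬(p < -6 ↔ 3*p > 2*h - 3)) → store(buf, p + 3, h + 4)[u + 1] ≠ store(buf, p + 3, h + 4)[u] + u)
Before havoc p: ∀p_1. (((p_1 < -6 ↔ 3*p_1 > 2*h - 3) → ((h ≥ p_1 + 2*u + 11 → store(buf, 1, h + 2*u - 1)[u + 1] ≠ store(buf, 1, h + 2*u - 1)[u] + u) ∧ ((¬(h ≥ p_1 + 2*u + 11)) → buf[u + 1] ≠ buf[u] + u))) ∧ ((¬(p_1 < -6 ↔ 3*p_1 > 2*h - 3)) → store(buf, p_1 + 3, h + 4)[u + 1] ≠ store(buf, p_1 + 3, h + 4)[u] + u))
Before skip: ∀p_1. (((p_1 < -6 ↔ 3*p_1 > 2*h - 3) → ((h ≥ p_1 + 2*u + 11 → store(buf, 1, h + 2*u - 1)[u + 1] ≠ store(buf, 1, h + 2*u - 1)[u] + u) ∧ ((¬(h ≥ p_1 + 2*u + 11)) → buf[u + 1] ≠ buf[u] + u))) ∧ ((¬(p_1 < -6 ↔ 3*p_1 > 2*h - 3)) → store(buf, p_1 + 3, h + 4)[u + 1] ≠ store(buf, p_1 + 3, h + 4)[u] + u))
Answer: WP = ∀p_1. (((p_1 < -6 ↔ 3*p_1 > 2*h - 3) → ((h ≥ p_1 + 2*u + 11 → store(buf, 1, h + 2*u - 1)[u + 1] ≠ store(buf, 1, h + 2*u - 1)[u] + u) ∧ ((¬(h ≥ p_1 + 2*u + 11)) → buf[u + 1] ≠ buf[u] + u))) ∧ ((¬(p_1 < -6 ↔ 3*p_1 > 2*h - 3)) → store(buf, p_1 + 3, h + 4)[u + 1] ≠ store(buf, p_1 + 3, h + 4)[u] + u))


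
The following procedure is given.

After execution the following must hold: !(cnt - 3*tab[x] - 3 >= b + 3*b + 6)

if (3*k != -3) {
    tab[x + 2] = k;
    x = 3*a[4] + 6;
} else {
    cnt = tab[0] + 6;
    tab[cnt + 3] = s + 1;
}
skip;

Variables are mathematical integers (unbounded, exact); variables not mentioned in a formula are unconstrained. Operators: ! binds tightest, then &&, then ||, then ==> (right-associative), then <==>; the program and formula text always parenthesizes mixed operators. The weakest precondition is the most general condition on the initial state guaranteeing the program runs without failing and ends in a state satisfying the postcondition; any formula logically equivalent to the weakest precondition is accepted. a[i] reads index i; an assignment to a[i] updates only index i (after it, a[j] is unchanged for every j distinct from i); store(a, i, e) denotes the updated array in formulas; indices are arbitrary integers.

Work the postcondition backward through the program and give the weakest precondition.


Working backward. After the program, the postcondition !(cnt - 3*tab[x] - 3 >= b + 3*b + 6) must hold; in canonical form it is !(cnt >= 3*tab[x] + 4*b + 9).
Before skip: !(cnt >= 3*tab[x] + 4*b + 9)
Then branch requires !(cnt >= 3*store(tab, x + 2, k)[3*a[4] + 6] + 4*b + 9); else branch requires !(tab[0] >= 3*store(tab, tab[0] + 9, s + 1)[x] + 4*b + 3).
Before the if: (3*k != -3 ==> (!(cnt >= 3*store(tab, x + 2, k)[3*a[4] + 6] + 4*b + 9))) && ((!(3*k != -3)) ==> (!(tab[0] >= 3*store(tab, tab[0] + 9, s + 1)[x] + 4*b + 3)))
Answer: WP = (3*k != -3 ==> (!(cnt >= 3*store(tab, x + 2, k)[3*a[4] + 6] + 4*b + 9))) && ((!(3*k != -3)) ==> (!(tab[0] >= 3*store(tab, tab[0] + 9, s + 1)[x] + 4*b + 3)))


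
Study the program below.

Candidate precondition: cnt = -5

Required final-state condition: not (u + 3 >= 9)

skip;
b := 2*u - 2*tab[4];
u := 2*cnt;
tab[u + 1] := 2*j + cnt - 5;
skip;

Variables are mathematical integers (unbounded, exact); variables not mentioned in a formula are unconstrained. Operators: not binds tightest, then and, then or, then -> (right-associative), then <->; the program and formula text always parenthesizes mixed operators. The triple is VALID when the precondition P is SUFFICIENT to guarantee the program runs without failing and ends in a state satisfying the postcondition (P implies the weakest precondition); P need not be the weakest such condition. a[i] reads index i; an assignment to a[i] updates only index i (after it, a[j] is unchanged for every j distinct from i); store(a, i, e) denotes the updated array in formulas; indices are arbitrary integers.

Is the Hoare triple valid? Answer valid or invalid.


Working backward. After the program, the postcondition not (u + 3 >= 9) must hold; in canonical form it is not (u >= 6).
Before skip: not (u >= 6)
Before tab[u + 1] := 2*j + cnt - 5: not (u >= 6)
Before u := 2*cnt: not (2*cnt >= 6)
Before b := 2*u - 2*tab[4]: not (2*cnt >= 6)
Before skip: not (2*cnt >= 6)
The weakest precondition is not (2*cnt >= 6).
Check whether cnt = -5 implies it.
Every state satisfying the precondition satisfies the weakest precondition: the implication holds.
Answer: valid


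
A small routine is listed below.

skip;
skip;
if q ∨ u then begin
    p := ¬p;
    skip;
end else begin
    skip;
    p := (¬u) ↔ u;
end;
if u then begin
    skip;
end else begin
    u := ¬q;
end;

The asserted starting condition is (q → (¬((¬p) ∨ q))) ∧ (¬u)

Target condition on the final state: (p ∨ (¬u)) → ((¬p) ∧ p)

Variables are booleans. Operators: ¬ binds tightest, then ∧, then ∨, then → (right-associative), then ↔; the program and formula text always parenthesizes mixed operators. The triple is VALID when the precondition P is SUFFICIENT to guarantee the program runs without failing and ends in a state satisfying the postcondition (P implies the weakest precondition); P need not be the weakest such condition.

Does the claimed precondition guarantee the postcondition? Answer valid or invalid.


Working backward. After the program, the postcondition (p ∨ (¬u)) → ((¬p) ∧ p) must hold; in canonical form it is ¬(p ∨ (¬u)).
Then branch requires ¬(p ∨ (¬u)); else branch requires ¬(p ∨ q).
Before the if: (u → (¬(p ∨ (¬u)))) ∧ ((¬u) → (¬(p ∨ q)))
Then branch requires (u → (¬((¬p) ∨ (¬u)))) ∧ ((¬u) → (¬((¬p) ∨ q))); else branch requires (u → (¬(((¬u) ↔ u) ∨ (¬u)))) ∧ ((¬u) → (¬(((¬u) ↔ u) ∨ q))).
Before the if: ((q ∨ u) → ((u → (¬((¬p) ∨ (¬u)))) ∧ ((¬u) → (¬((¬p) ∨ q))))) ∧ ((¬(q ∨ u)) → ((u → (¬(((¬u) ↔ u) ∨ (¬u)))) ∧ ((¬u) → (¬(((¬u) ↔ u) ∨ q)))))
Before skip: ((q ∨ u) → ((u → (¬((¬p) ∨ (¬u)))) ∧ ((¬u) → (¬((¬p) ∨ q))))) ∧ ((¬(q ∨ u)) → ((u → (¬(((¬u) ↔ u) ∨ (¬u)))) ∧ ((¬u) → (¬(((¬u) ↔ u) ∨ q)))))
Before skip: ((q ∨ u) → ((u → (¬((¬p) ∨ (¬u)))) ∧ ((¬u) → (¬((¬p) ∨ q))))) ∧ ((¬(q ∨ u)) → ((u → (¬(((¬u) ↔ u) ∨ (¬u)))) ∧ ((¬u) → (¬(((¬u) ↔ u) ∨ q)))))
The weakest precondition is ((q ∨ u) → ((u → (¬((¬p) ∨ (¬u)))) ∧ ((¬u) → (¬((¬p) ∨ q))))) ∧ ((¬(q ∨ u)) → ((u → (¬(((¬u) ↔ u) ∨ (¬u)))) ∧ ((¬u) → (¬(((¬u) ↔ u) ∨ q))))).
Check whether (q → (¬((¬p) ∨ q))) ∧ (¬u) implies it.
Every state satisfying the precondition satisfies the weakest precondition: the implication holds.
Answer: valid


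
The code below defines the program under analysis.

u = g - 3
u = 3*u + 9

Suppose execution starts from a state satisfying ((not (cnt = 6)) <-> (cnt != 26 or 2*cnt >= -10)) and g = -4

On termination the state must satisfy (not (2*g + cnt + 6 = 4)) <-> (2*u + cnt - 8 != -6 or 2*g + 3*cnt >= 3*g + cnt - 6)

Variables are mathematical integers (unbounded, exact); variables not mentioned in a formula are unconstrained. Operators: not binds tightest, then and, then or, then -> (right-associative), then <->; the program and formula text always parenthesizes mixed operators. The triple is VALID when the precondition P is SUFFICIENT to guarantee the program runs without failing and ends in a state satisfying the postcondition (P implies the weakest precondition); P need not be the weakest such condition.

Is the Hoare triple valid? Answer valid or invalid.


Working backward. After the program, the postcondition (not (2*g + cnt + 6 = 4)) <-> (2*u + cnt - 8 != -6 or 2*g + 3*cnt >= 3*g + cnt - 6) must hold; in canonical form it is (not (cnt + 2*g = -2)) <-> (cnt + 2*u != 2 or 2*cnt >= g - 6).
Before u := 3*u + 9: (not (cnt + 2*g = -2)) <-> (cnt + 6*u != -16 or 2*cnt >= g - 6)
Before u := g - 3: (not (cnt + 2*g = -2)) <-> (cnt + 6*g != 2 or 2*cnt >= g - 6)
The weakest precondition is (not (cnt + 2*g = -2)) <-> (cnt + 6*g != 2 or 2*cnt >= g - 6).
Check whether ((not (cnt = 6)) <-> (cnt != 26 or 2*cnt >= -10)) and g = -4 implies it.
Every state satisfying the precondition satisfies the weakest precondition: the implication holds.
Answer: valid


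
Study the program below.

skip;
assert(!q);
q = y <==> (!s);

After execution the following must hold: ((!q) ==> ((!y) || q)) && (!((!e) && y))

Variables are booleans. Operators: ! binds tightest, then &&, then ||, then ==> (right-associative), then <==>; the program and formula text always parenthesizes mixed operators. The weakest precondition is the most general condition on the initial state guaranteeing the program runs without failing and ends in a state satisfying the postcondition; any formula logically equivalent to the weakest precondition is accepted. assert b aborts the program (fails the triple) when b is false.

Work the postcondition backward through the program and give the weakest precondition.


Working backward. After the program, ((!q) ==> ((!y) || q)) && (!((!e) && y)) must hold.
Before q := y <==> (!s): ((!(y <==> (!s))) ==> ((!y) || (y <==> (!s)))) && (!((!e) && y))
Before assert !q: (!q) && ((!(y <==> (!s))) ==> ((!y) || (y <==> (!s)))) && (!((!e) && y))
Before skip: (!q) && ((!(y <==> (!s))) ==> ((!y) || (y <==> (!s)))) && (!((!e) && y))
Answer: WP = (!q) && ((!(y <==> (!s))) ==> ((!y) || (y <==> (!s)))) && (!((!e) && y))


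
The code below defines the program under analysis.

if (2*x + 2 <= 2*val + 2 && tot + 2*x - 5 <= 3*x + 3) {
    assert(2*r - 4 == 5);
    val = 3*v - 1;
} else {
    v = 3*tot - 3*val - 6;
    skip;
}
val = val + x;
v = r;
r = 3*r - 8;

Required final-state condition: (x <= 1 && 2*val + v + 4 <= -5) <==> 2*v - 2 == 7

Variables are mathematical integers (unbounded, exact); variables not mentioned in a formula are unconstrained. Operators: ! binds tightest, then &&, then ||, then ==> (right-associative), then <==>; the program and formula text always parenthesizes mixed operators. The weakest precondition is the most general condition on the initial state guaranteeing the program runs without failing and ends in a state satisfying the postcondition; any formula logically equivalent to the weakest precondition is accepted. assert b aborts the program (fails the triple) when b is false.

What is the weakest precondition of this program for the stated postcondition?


Working backward. After the program, the postcondition (x <= 1 && 2*val + v + 4 <= -5) <==> 2*v - 2 == 7 must hold; in canonical form it is (x <= 1 && v + 2*val <= -9) <==> 2*v == 9.
Before r := 3*r - 8: (x <= 1 && v + 2*val <= -9) <==> 2*v == 9
Before v := r: (x <= 1 && r + 2*val <= -9) <==> 2*r == 9
Before val := val + x: (x <= 1 && r + 2*val + 2*x <= -9) <==> 2*r == 9
Then branch requires 2*r == 9 && ((x <= 1 && r + 6*v + 2*x <= -7) <==> 2*r == 9); else branch requires (x <= 1 && r + 2*val + 2*x <= -9) <==> 2*r == 9.
Before the if: ((2*x <= 2*val && tot <= x + 8) ==> (2*r == 9 && ((x <= 1 && r + 6*v + 2*x <= -7) <==> 2*r == 9))) && ((!(2*x <= 2*val && tot <= x + 8)) ==> ((x <= 1 && r + 2*val + 2*x <= -9) <==> 2*r == 9))
Answer: WP = ((2*x <= 2*val && tot <= x + 8) ==> (2*r == 9 && ((x <= 1 && r + 6*v + 2*x <= -7) <==> 2*r == 9))) && ((!(2*x <= 2*val && tot <= x + 8)) ==> ((x <= 1 && r + 2*val + 2*x <= -9) <==> 2*r == 9))


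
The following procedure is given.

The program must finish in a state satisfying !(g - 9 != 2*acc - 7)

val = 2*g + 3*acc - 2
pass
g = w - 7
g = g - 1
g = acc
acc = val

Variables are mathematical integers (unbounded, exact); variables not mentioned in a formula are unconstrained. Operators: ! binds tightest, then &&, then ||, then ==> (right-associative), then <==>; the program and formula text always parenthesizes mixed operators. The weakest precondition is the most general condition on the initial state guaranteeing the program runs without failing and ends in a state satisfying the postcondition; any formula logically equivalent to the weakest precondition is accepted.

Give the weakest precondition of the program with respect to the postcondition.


Working backward. After the program, the postcondition !(g - 9 != 2*acc - 7) must hold; in canonical form it is !(g != 2*acc + 2).
Before acc := val: !(g != 2*val + 2)
Before g := acc: !(acc != 2*val + 2)
Before g := g - 1: !(acc != 2*val + 2)
Before g := w - 7: !(acc != 2*val + 2)
Before skip: !(acc != 2*val + 2)
Before val := 2*g + 3*acc - 2: !(5*acc + 4*g != 2)
Answer: WP = !(5*acc + 4*g != 2)


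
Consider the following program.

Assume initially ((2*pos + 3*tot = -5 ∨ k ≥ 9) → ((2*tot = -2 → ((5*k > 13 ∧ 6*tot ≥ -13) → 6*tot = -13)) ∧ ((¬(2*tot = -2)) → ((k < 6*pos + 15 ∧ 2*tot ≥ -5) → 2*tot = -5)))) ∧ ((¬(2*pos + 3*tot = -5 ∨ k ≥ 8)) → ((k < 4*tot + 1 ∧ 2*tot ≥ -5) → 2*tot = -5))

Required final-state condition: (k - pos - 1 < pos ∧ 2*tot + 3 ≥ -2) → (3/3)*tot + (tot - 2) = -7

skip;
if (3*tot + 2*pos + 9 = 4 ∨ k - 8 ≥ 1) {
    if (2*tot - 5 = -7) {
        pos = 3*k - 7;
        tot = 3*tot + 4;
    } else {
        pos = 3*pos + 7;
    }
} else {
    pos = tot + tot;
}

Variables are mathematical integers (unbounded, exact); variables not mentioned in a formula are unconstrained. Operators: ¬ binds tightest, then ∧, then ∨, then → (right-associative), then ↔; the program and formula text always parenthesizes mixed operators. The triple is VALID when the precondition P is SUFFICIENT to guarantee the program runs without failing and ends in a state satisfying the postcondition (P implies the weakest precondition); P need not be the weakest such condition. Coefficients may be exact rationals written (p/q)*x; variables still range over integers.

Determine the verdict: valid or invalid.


Working backward. After the program, the postcondition (k - pos - 1 < pos ∧ 2*tot + 3 ≥ -2) → (3/3)*tot + (tot - 2) = -7 must hold; in canonical form it is (k < 2*pos + 1 ∧ 2*tot ≥ -5) → 2*tot = -5.
Then branch requires (2*tot = -2 → ((5*k > 13 ∧ 6*tot ≥ -13) → 6*tot = -13)) ∧ ((¬(2*tot = -2)) → ((k < 6*pos + 15 ∧ 2*tot ≥ -5) → 2*tot = -5)); else branch requires (k < 4*tot + 1 ∧ 2*tot ≥ -5) → 2*tot = -5.
Before the if: ((2*pos + 3*tot = -5 ∨ k ≥ 9) → ((2*tot = -2 → ((5*k > 13 ∧ 6*tot ≥ -13) → 6*tot = -13)) ∧ ((¬(2*tot = -2)) → ((k < 6*pos + 15 ∧ 2*tot ≥ -5) → 2*tot = -5)))) ∧ ((¬(2*pos + 3*tot = -5 ∨ k ≥ 9)) → ((k < 4*tot + 1 ∧ 2*tot ≥ -5) → 2*tot = -5))
Before skip: ((2*pos + 3*tot = -5 ∨ k ≥ 9) → ((2*tot = -2 → ((5*k > 13 ∧ 6*tot ≥ -13) → 6*tot = -13)) ∧ ((¬(2*tot = -2)) → ((k < 6*pos + 15 ∧ 2*tot ≥ -5) → 2*tot = -5)))) ∧ ((¬(2*pos + 3*tot = -5 ∨ k ≥ 9)) → ((k < 4*tot + 1 ∧ 2*tot ≥ -5) → 2*tot = -5))
The weakest precondition is ((2*pos + 3*tot = -5 ∨ k ≥ 9) → ((2*tot = -2 → ((5*k > 13 ∧ 6*tot ≥ -13) → 6*tot = -13)) ∧ ((¬(2*tot = -2)) → ((k < 6*pos + 15 ∧ 2*tot ≥ -5) → 2*tot = -5)))) ∧ ((¬(2*pos + 3*tot = -5 ∨ k ≥ 9)) → ((k < 4*tot + 1 ∧ 2*tot ≥ -5) → 2*tot = -5)).
Check whether ((2*pos + 3*tot = -5 ∨ k ≥ 9) → ((2*tot = -2 → ((5*k > 13 ∧ 6*tot ≥ -13) → 6*tot = -13)) ∧ ((¬(2*tot = -2)) → ((k < 6*pos + 15 ∧ 2*tot ≥ -5) → 2*tot = -5)))) ∧ ((¬(2*pos + 3*tot = -5 ∨ k ≥ 8)) → ((k < 4*tot + 1 ∧ 2*tot ≥ -5) → 2*tot = -5)) implies it.
Countermodel: at the initial state k = 8, pos = -6, tot = 2, the precondition holds but the weakest precondition fails.
Answer: invalid


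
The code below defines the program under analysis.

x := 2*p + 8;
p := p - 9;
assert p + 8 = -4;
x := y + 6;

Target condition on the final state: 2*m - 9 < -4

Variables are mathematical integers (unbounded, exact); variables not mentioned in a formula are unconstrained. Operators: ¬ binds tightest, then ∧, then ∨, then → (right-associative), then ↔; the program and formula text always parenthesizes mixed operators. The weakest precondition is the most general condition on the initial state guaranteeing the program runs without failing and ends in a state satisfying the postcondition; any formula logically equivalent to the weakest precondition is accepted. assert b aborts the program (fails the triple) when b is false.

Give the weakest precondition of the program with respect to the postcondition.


Working backward. After the program, the postcondition 2*m - 9 < -4 must hold; in canonical form it is 2*m < 5.
Before x := y + 6: 2*m < 5
Before assert p + 8 = -4: p = -12 ∧ 2*m < 5
Before p := p - 9: p = -3 ∧ 2*m < 5
Before x := 2*p + 8: p = -3 ∧ 2*m < 5
Answer: WP = p = -3 ∧ 2*m < 5


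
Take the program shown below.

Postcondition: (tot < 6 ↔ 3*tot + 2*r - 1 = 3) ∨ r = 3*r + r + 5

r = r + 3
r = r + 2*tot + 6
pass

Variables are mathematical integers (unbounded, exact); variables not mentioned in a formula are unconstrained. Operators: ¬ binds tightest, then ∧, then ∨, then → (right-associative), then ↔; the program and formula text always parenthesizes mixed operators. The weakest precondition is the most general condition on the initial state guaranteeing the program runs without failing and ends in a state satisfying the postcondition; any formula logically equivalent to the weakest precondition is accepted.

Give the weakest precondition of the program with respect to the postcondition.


Working backward. After the program, the postcondition (tot < 6 ↔ 3*tot + 2*r - 1 = 3) ∨ r = 3*r + r + 5 must hold; in canonical form it is (tot < 6 ↔ 2*r + 3*tot = 4) ∨ 3*r = -5.
Before skip: (tot < 6 ↔ 2*r + 3*tot = 4) ∨ 3*r = -5
Before r := r + 2*tot + 6: (tot < 6 ↔ 2*r + 7*tot = -8) ∨ 3*r + 6*tot = -23
Before r := r + 3: (tot < 6 ↔ 2*r + 7*tot = -14) ∨ 3*r + 6*tot = -32
Answer: WP = (tot < 6 ↔ 2*r + 7*tot = -14) ∨ 3*r + 6*tot = -32


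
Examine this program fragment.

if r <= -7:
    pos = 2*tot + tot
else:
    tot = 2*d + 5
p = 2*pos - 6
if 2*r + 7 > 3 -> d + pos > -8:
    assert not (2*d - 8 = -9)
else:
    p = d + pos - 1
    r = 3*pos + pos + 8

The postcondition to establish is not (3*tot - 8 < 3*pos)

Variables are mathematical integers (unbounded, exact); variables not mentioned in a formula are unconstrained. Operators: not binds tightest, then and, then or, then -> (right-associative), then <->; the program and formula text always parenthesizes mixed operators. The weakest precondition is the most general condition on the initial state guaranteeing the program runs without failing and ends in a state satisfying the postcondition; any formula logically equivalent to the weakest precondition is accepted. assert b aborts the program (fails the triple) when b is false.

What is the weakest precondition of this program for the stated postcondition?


Working backward. After the program, the postcondition not (3*tot - 8 < 3*pos) must hold; in canonical form it is not (3*tot < 3*pos + 8).
Then branch requires (not (2*d = -1)) and (not (3*tot < 3*pos + 8)); else branch requires not (3*tot < 3*pos + 8).
Before the if: ((2*r > -4 -> d + pos > -8) -> ((not (2*d = -1)) and (not (3*tot < 3*pos + 8)))) and ((not (2*r > -4 -> d + pos > -8)) -> (not (3*tot < 3*pos + 8)))
Before p := 2*pos - 6: ((2*r > -4 -> d + pos > -8) -> ((not (2*d = -1)) and (not (3*tot < 3*pos + 8)))) and ((not (2*r > -4 -> d + pos > -8)) -> (not (3*tot < 3*pos + 8)))
Then branch requires ((2*r > -4 -> d + 3*tot > -8) -> ((not (2*d = -1)) and (not (6*tot > -8)))) and ((not (2*r > -4 -> d + 3*tot > -8)) -> (not (6*tot > -8))); else branch requires ((2*r > -4 -> d + pos > -8) -> ((not (2*d = -1)) and (not (6*d < 3*pos - 7)))) and ((not (2*r > -4 -> d + pos > -8)) -> (not (6*d < 3*pos - 7))).
Before the if: (r <= -7 -> (((2*r > -4 -> d + 3*tot > -8) -> ((not (2*d = -1)) and (not (6*tot > -8)))) and ((not (2*r > -4 -> d + 3*tot > -8)) -> (not (6*tot > -8))))) and ((not (r <= -7)) -> (((2*r > -4 -> d + pos > -8) -> ((not (2*d = -1)) and (not (6*d < 3*pos - 7)))) and ((not (2*r > -4 -> d + pos > -8)) -> (not (6*d < 3*pos - 7)))))
Answer: WP = (r <= -7 -> (((2*r > -4 -> d + 3*tot > -8) -> ((not (2*d = -1)) and (not (6*tot > -8)))) and ((not (2*r > -4 -> d + 3*tot > -8)) -> (not (6*tot > -8))))) and ((not (r <= -7)) -> (((2*r > -4 -> d + pos > -8) -> ((not (2*d = -1)) and (not (6*d < 3*pos - 7)))) and ((not (2*r > -4 -> d + pos > -8)) -> (not (6*d < 3*pos - 7)))))


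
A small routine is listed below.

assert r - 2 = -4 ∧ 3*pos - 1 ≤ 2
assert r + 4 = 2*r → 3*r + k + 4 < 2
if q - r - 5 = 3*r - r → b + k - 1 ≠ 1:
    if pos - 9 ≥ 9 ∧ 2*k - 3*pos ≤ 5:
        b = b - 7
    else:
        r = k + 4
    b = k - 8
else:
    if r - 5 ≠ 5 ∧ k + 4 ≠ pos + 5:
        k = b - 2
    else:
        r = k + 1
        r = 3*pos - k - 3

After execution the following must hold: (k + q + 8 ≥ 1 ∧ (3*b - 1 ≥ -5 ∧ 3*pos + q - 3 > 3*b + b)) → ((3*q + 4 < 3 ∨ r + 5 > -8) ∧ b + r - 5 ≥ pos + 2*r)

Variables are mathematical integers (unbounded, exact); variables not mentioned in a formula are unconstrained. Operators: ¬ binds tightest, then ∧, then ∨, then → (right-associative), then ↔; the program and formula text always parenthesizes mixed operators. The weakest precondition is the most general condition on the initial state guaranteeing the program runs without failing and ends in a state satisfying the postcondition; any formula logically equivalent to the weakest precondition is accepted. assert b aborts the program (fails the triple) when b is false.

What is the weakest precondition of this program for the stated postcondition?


Working backward. After the program, the postcondition (k + q + 8 ≥ 1 ∧ (3*b - 1 ≥ -5 ∧ 3*pos + q - 3 > 3*b + b)) → ((3*q + 4 < 3 ∨ r + 5 > -8) ∧ b + r - 5 ≥ pos + 2*r) must hold; in canonical form it is (k + q ≥ -7 ∧ 3*b ≥ -4 ∧ 3*pos + q > 4*b + 3) → ((3*q < -1 ∨ r > -13) ∧ b ≥ pos + r + 5).
Then branch requires ((pos ≥ 18 ∧ 2*k ≤ 3*pos + 5) → ((k + q ≥ -7 ∧ 3*k ≥ 20 ∧ 3*pos + q > 4*k - 29) → ((3*q < -1 ∨ r > -13) ∧ k ≥ pos + r + 13))) ∧ ((¬(pos ≥ 18 ∧ 2*k ≤ 3*pos + 5)) → ((k + q ≥ -7 ∧ 3*k ≥ 20 ∧ 3*pos + q > 4*k - 29) → ((3*q < -1 ∨ k > -17) ∧ pos ≤ -17))); else branch requires ((r ≠ 10 ∧ k ≠ pos + 1) → ((b + q ≥ -5 ∧ 3*b ≥ -4 ∧ 3*pos + q > 4*b + 3) → ((3*q < -1 ∨ r > -13) ∧ b ≥ pos + r + 5))) ∧ ((¬(r ≠ 10 ∧ k ≠ pos + 1)) → ((k + q ≥ -7 ∧ 3*b ≥ -4 ∧ 3*pos + q > 4*b + 3) → ((3*q < -1 ∨ 3*pos > k - 10) ∧ b + k ≥ 4*pos + 2))).
Before the if: ((q = 3*r + 5 → b + k ≠ 2) → (((pos ≥ 18 ∧ 2*k ≤ 3*pos + 5) → ((k + q ≥ -7 ∧ 3*k ≥ 20 ∧ 3*pos + q > 4*k - 29) → ((3*q < -1 ∨ r > -13) ∧ k ≥ pos + r + 13))) ∧ ((¬(pos ≥ 18 ∧ 2*k ≤ 3*pos + 5)) → ((k + q ≥ -7 ∧ 3*k ≥ 20 ∧ 3*pos + q > 4*k - 29) → ((3*q < -1 ∨ k > -17) ∧ pos ≤ -17))))) ∧ ((¬(q = 3*r + 5 → b + k ≠ 2)) → (((r ≠ 10 ∧ k ≠ pos + 1) → ((b + q ≥ -5 ∧ 3*b ≥ -4 ∧ 3*pos + q > 4*b + 3) → ((3*q < -1 ∨ r > -13) ∧ b ≥ pos + r + 5))) ∧ ((¬(r ≠ 10 ∧ k ≠ pos + 1)) → ((k + q ≥ -7 ∧ 3*b ≥ -4 ∧ 3*pos + q > 4*b + 3) → ((3*q < -1 ∨ 3*pos > k - 10) ∧ b + k ≥ 4*pos + 2)))))
Before assert r + 4 = 2*r → 3*r + k + 4 < 2: (r = 4 → k + 3*r < -2) ∧ ((q = 3*r + 5 → b + k ≠ 2) → (((pos ≥ 18 ∧ 2*k ≤ 3*pos + 5) → ((k + q ≥ -7 ∧ 3*k ≥ 20 ∧ 3*pos + q > 4*k - 29) → ((3*q < -1 ∨ r > -13) ∧ k ≥ pos + r + 13))) ∧ ((¬(pos ≥ 18 ∧ 2*k ≤ 3*pos + 5)) → ((k + q ≥ -7 ∧ 3*k ≥ 20 ∧ 3*pos + q > 4*k - 29) → ((3*q < -1 ∨ k > -17) ∧ pos ≤ -17))))) ∧ ((¬(q = 3*r + 5 → b + k ≠ 2)) → (((r ≠ 10 ∧ k ≠ pos + 1) → ((b + q ≥ -5 ∧ 3*b ≥ -4 ∧ 3*pos + q > 4*b + 3) → ((3*q < -1 ∨ r > -13) ∧ b ≥ pos + r + 5))) ∧ ((¬(r ≠ 10 ∧ k ≠ pos + 1)) → ((k + q ≥ -7 ∧ 3*b ≥ -4 ∧ 3*pos + q > 4*b + 3) → ((3*q < -1 ∨ 3*pos > k - 10) ∧ b + k ≥ 4*pos + 2)))))
Before assert r - 2 = -4 ∧ 3*pos - 1 ≤ 2: r = -2 ∧ 3*pos ≤ 3 ∧ (r = 4 → k + 3*r < -2) ∧ ((q = 3*r + 5 → b + k ≠ 2) → (((pos ≥ 18 ∧ 2*k ≤ 3*pos + 5) → ((k + q ≥ -7 ∧ 3*k ≥ 20 ∧ 3*pos + q > 4*k - 29) → ((3*q < -1 ∨ r > -13) ∧ k ≥ pos + r + 13))) ∧ ((¬(pos ≥ 18 ∧ 2*k ≤ 3*pos + 5)) → ((k + q ≥ -7 ∧ 3*k ≥ 20 ∧ 3*pos + q > 4*k - 29) → ((3*q < -1 ∨ k > -17) ∧ pos ≤ -17))))) ∧ ((¬(q = 3*r + 5 → b + k ≠ 2)) → (((r ≠ 10 ∧ k ≠ pos + 1) → ((b + q ≥ -5 ∧ 3*b ≥ -4 ∧ 3*pos + q > 4*b + 3) → ((3*q < -1 ∨ r > -13) ∧ b ≥ pos + r + 5))) ∧ ((¬(r ≠ 10 ∧ k ≠ pos + 1)) → ((k + q ≥ -7 ∧ 3*b ≥ -4 ∧ 3*pos + q > 4*b + 3) → ((3*q < -1 ∨ 3*pos > k - 10) ∧ b + k ≥ 4*pos + 2)))))
Answer: WP = r = -2 ∧ 3*pos ≤ 3 ∧ (r = 4 → k + 3*r < -2) ∧ ((q = 3*r + 5 → b + k ≠ 2) → (((pos ≥ 18 ∧ 2*k ≤ 3*pos + 5) → ((k + q ≥ -7 ∧ 3*k ≥ 20 ∧ 3*pos + q > 4*k - 29) → ((3*q < -1 ∨ r > -13) ∧ k ≥ pos + r + 13))) ∧ ((¬(pos ≥ 18 ∧ 2*k ≤ 3*pos + 5)) → ((k + q ≥ -7 ∧ 3*k ≥ 20 ∧ 3*pos + q > 4*k - 29) → ((3*q < -1 ∨ k > -17) ∧ pos ≤ -17))))) ∧ ((¬(q = 3*r + 5 → b + k ≠ 2)) → (((r ≠ 10 ∧ k ≠ pos + 1) → ((b + q ≥ -5 ∧ 3*b ≥ -4 ∧ 3*pos + q > 4*b + 3) → ((3*q < -1 ∨ r > -13) ∧ b ≥ pos + r + 5))) ∧ ((¬(r ≠ 10 ∧ k ≠ pos + 1)) → ((k + q ≥ -7 ∧ 3*b ≥ -4 ∧ 3*pos + q > 4*b + 3) → ((3*q < -1 ∨ 3*pos > k - 10) ∧ b + k ≥ 4*pos + 2)))))


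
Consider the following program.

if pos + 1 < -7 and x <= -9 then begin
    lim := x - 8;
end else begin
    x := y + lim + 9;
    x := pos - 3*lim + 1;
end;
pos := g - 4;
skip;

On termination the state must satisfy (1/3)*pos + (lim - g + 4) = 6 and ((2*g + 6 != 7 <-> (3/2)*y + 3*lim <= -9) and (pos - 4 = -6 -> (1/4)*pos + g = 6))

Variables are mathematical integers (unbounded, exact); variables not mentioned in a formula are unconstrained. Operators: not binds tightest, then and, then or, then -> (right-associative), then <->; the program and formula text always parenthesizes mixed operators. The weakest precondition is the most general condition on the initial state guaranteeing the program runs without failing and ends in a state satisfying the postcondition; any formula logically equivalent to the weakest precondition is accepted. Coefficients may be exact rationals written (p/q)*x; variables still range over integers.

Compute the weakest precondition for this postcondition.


Working backward. After the program, the postcondition (1/3)*pos + (lim - g + 4) = 6 and ((2*g + 6 != 7 <-> (3/2)*y + 3*lim <= -9) and (pos - 4 = -6 -> (1/4)*pos + g = 6)) must hold; in canonical form it is lim + (1/3)*pos = g + 2 and (2*g != 1 <-> 3*lim + (3/2)*y <= -9) and (pos = -2 -> g + (1/4)*pos = 6).
Before skip: lim + (1/3)*pos = g + 2 and (2*g != 1 <-> 3*lim + (3/2)*y <= -9) and (pos = -2 -> g + (1/4)*pos = 6)
Before pos := g - 4: lim = (2/3)*g + 10/3 and (2*g != 1 <-> 3*lim + (3/2)*y <= -9) and (g = 2 -> (5/4)*g = 7)
Then branch requires x = (2/3)*g + 34/3 and (2*g != 1 <-> 3*x + (3/2)*y <= 15) and (g = 2 -> (5/4)*g = 7); else branch requires lim = (2/3)*g + 10/3 and (2*g != 1 <-> 3*lim + (3/2)*y <= -9) and (g = 2 -> (5/4)*g = 7).
Before the if: ((pos < -8 and x <= -9) -> (x = (2/3)*g + 34/3 and (2*g != 1 <-> 3*x + (3/2)*y <= 15) and (g = 2 -> (5/4)*g = 7))) and ((not (pos < -8 and x <= -9)) -> (lim = (2/3)*g + 10/3 and (2*g != 1 <-> 3*lim + (3/2)*y <= -9) and (g = 2 -> (5/4)*g = 7)))
Answer: WP = ((pos < -8 and x <= -9) -> (x = (2/3)*g + 34/3 and (2*g != 1 <-> 3*x + (3/2)*y <= 15) and (g = 2 -> (5/4)*g = 7))) and ((not (pos < -8 and x <= -9)) -> (lim = (2/3)*g + 10/3 and (2*g != 1 <-> 3*lim + (3/2)*y <= -9) and (g = 2 -> (5/4)*g = 7)))


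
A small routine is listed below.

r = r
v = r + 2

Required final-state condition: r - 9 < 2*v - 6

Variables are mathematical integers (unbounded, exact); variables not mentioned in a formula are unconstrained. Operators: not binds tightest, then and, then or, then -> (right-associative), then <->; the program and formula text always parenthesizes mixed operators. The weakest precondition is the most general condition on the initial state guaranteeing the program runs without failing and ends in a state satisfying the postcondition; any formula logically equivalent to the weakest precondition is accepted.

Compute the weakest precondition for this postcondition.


Working backward. After the program, the postcondition r - 9 < 2*v - 6 must hold; in canonical form it is r < 2*v + 3.
Before v := r + 2: r > -7
Before r := r: r > -7
Answer: WP = r > -7


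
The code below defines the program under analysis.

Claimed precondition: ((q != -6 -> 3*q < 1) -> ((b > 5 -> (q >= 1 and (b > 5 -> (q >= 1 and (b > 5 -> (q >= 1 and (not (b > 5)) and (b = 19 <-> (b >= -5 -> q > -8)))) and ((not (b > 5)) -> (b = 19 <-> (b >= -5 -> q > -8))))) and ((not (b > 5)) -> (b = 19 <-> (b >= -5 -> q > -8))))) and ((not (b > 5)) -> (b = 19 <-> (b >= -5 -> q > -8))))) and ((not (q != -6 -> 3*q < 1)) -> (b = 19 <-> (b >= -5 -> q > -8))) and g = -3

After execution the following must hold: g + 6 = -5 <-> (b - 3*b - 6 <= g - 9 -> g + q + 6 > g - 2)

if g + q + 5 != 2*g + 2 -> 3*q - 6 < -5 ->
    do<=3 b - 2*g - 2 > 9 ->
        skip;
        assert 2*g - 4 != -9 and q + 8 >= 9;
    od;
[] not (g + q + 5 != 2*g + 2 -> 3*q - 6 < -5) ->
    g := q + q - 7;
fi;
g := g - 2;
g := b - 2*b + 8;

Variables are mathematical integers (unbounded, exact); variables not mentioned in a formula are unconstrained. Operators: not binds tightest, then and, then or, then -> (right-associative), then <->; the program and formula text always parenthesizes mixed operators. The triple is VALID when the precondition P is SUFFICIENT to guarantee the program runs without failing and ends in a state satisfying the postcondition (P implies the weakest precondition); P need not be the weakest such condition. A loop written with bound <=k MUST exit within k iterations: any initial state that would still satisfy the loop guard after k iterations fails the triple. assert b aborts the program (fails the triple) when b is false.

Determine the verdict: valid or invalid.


Working backward. After the program, the postcondition g + 6 = -5 <-> (b - 3*b - 6 <= g - 9 -> g + q + 6 > g - 2) must hold; in canonical form it is g = -11 <-> (2*b + g >= 3 -> q > -8).
Before g := b - 2*b + 8: b = 19 <-> (b >= -5 -> q > -8)
Before g := g - 2: b = 19 <-> (b >= -5 -> q > -8)
Then branch requires (b > 2*g + 11 -> (2*g != -5 and q >= 1 and (b > 2*g + 11 -> (2*g != -5 and q >= 1 and (b > 2*g + 11 -> (2*g != -5 and q >= 1 and (not (b > 2*g + 11)) and (b = 19 <-> (b >= -5 -> q > -8)))) and ((not (b > 2*g + 11)) -> (b = 19 <-> (b >= -5 -> q > -8))))) and ((not (b > 2*g + 11)) -> (b = 19 <-> (b >= -5 -> q > -8))))) and ((not (b > 2*g + 11)) -> (b = 19 <-> (b >= -5 -> q > -8))); else branch requires b = 19 <-> (b >= -5 -> q > -8).
Before the if: ((q != g - 3 -> 3*q < 1) -> ((b > 2*g + 11 -> (2*g != -5 and q >= 1 and (b > 2*g + 11 -> (2*g != -5 and q >= 1 and (b > 2*g + 11 -> (2*g != -5 and q >= 1 and (not (b > 2*g + 11)) and (b = 19 <-> (b >= -5 -> q > -8)))) and ((not (b > 2*g + 11)) -> (b = 19 <-> (b >= -5 -> q > -8))))) and ((not (b > 2*g + 11)) -> (b = 19 <-> (b >= -5 -> q > -8))))) and ((not (b > 2*g + 11)) -> (b = 19 <-> (b >= -5 -> q > -8))))) and ((not (q != g - 3 -> 3*q < 1)) -> (b = 19 <-> (b >= -5 -> q > -8)))
The weakest precondition is ((q != g - 3 -> 3*q < 1) -> ((b > 2*g + 11 -> (2*g != -5 and q >= 1 and (b > 2*g + 11 -> (2*g != -5 and q >= 1 and (b > 2*g + 11 -> (2*g != -5 and q >= 1 and (not (b > 2*g + 11)) and (b = 19 <-> (b >= -5 -> q > -8)))) and ((not (b > 2*g + 11)) -> (b = 19 <-> (b >= -5 -> q > -8))))) and ((not (b > 2*g + 11)) -> (b = 19 <-> (b >= -5 -> q > -8))))) and ((not (b > 2*g + 11)) -> (b = 19 <-> (b >= -5 -> q > -8))))) and ((not (q != g - 3 -> 3*q < 1)) -> (b = 19 <-> (b >= -5 -> q > -8))).
Check whether ((q != -6 -> 3*q < 1) -> ((b > 5 -> (q >= 1 and (b > 5 -> (q >= 1 and (b > 5 -> (q >= 1 and (not (b > 5)) and (b = 19 <-> (b >= -5 -> q > -8)))) and ((not (b > 5)) -> (b = 19 <-> (b >= -5 -> q > -8))))) and ((not (b > 5)) -> (b = 19 <-> (b >= -5 -> q > -8))))) and ((not (b > 5)) -> (b = 19 <-> (b >= -5 -> q > -8))))) and ((not (q != -6 -> 3*q < 1)) -> (b = 19 <-> (b >= -5 -> q > -8))) and g = -3 implies it.
Every state satisfying the precondition satisfies the weakest precondition: the implication holds.
Answer: valid
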